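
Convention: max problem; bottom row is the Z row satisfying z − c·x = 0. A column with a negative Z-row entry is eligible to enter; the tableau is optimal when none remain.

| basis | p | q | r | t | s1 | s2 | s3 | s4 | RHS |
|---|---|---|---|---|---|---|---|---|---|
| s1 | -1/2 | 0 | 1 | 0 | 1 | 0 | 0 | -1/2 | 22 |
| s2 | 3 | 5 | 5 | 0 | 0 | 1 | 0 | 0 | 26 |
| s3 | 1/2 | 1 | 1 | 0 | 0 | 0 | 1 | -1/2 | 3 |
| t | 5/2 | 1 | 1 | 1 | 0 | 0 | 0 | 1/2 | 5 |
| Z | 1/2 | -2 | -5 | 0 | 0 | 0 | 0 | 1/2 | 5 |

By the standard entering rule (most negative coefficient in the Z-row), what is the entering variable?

Negative Z-row entries: q: -2, r: -5.
The most negative is -5 in column r, so r enters.

r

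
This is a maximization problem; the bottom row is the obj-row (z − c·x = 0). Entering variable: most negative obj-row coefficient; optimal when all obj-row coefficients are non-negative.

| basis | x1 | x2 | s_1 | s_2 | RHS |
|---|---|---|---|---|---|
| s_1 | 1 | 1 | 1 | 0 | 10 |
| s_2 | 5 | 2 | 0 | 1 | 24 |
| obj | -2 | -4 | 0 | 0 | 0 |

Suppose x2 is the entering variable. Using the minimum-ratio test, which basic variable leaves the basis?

s_1

Column x2 entries and ratios — s_1: 10/1 = 10; s_2: 24/2 = 12.
Smallest ratio is 10 in the row of s_1, so s_1 leaves.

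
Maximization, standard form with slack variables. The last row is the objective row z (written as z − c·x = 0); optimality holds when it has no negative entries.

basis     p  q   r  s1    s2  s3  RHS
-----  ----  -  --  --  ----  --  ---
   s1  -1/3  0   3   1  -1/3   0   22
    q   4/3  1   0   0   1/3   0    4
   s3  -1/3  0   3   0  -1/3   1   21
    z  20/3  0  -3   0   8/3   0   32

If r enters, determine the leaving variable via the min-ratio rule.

Column r entries and ratios — s1: 22/3 = 22/3; q: 0 ≤ 0, skip; s3: 21/3 = 7.
Smallest ratio is 7 in the row of s3, so s3 leaves.

s3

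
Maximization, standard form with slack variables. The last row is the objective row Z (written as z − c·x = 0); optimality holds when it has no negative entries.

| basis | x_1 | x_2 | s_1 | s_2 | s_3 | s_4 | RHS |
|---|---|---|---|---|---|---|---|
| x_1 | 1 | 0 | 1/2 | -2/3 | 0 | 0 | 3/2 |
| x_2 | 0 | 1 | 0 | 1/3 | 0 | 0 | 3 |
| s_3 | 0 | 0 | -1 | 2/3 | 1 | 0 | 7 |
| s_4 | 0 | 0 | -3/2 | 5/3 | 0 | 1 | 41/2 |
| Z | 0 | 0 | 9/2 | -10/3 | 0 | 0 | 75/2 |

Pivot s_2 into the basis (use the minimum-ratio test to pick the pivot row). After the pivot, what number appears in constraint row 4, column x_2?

-5

Ratio test on column s_2 — row 1: entry -2/3 ≤ 0; row 2: 3/(1/3) = 9; row 3: 7/(2/3) = 21/2; row 4: (41/2)/(5/3) = 123/10. Minimum is 9 at row 2 (x_2 leaves); pivot element 1/3.
Divide row 2 by 1/3; eliminate column s_2 from the other rows.
Row 4 update in column x_2: 0 − (5/3)·3 = -5.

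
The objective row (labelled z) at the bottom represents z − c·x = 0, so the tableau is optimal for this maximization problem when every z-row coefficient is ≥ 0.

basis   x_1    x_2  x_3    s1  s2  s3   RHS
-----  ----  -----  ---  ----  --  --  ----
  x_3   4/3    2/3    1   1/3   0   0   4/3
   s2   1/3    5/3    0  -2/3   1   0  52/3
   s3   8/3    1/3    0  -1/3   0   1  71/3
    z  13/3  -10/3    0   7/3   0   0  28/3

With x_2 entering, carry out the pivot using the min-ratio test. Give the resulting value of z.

16

Ratio test on column x_2 — row 1: (4/3)/(2/3) = 2; row 2: (52/3)/(5/3) = 52/5; row 3: (71/3)/(1/3) = 71. Minimum is 2 at row 1 (x_3 leaves); pivot element 2/3.
Pivot on row 1; the z-row RHS becomes 28/3 − (-10/3)·2 = 16.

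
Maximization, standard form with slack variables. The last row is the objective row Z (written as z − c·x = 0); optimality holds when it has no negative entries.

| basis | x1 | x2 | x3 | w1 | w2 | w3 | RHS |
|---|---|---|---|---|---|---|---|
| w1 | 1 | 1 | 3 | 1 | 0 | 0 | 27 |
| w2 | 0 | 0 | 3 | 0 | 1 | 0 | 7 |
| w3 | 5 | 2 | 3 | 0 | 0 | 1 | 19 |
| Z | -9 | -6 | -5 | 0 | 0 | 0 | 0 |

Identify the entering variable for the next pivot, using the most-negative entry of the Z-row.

x1

Negative Z-row entries: x1: -9, x2: -6, x3: -5.
The most negative is -9 in column x1, so x1 enters.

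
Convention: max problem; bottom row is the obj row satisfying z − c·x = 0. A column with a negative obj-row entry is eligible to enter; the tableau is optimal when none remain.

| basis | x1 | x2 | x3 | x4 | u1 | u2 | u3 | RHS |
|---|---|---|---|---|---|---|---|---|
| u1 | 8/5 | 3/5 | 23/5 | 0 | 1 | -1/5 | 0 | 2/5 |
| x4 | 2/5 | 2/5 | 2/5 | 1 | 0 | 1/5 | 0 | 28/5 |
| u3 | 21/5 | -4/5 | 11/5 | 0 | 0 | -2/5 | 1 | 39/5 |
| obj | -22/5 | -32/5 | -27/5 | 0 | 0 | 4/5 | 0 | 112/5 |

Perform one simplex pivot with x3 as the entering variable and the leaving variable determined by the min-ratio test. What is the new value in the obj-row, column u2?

Ratio test on column x3 — row 1: (2/5)/(23/5) = 2/23; row 2: (28/5)/(2/5) = 14; row 3: (39/5)/(11/5) = 39/11. Minimum is 2/23 at row 1 (u1 leaves); pivot element 23/5.
Divide row 1 by 23/5; eliminate column x3 from the other rows.
obj-row update in column u2: 4/5 − (-27/5)·(-1/23) = 13/23.

13/23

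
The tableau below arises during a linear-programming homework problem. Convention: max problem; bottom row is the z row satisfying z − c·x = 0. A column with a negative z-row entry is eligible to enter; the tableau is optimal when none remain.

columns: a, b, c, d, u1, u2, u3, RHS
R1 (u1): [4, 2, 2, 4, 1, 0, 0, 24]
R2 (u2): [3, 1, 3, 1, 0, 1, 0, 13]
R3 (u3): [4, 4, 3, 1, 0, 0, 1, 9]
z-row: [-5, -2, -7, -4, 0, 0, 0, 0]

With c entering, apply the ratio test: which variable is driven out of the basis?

u3

Column c entries and ratios — u1: 24/2 = 12; u2: 13/3 = 13/3; u3: 9/3 = 3.
Smallest ratio is 3 in the row of u3, so u3 leaves.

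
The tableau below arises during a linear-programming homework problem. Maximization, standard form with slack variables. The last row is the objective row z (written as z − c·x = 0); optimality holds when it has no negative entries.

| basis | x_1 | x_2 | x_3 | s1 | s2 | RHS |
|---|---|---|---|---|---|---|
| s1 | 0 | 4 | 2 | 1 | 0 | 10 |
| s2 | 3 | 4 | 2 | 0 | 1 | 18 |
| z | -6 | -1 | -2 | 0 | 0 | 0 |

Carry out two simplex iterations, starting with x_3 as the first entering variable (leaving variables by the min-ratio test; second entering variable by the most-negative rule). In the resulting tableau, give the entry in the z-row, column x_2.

Ratio test on column x_3 — row 1: 10/2 = 5; row 2: 18/2 = 9. Minimum is 5 at row 1 (s1 leaves); pivot element 2.
Divide row 1 by 2; eliminate column x_3 from the other rows.
Second iteration: most negative z-row entry is -6 in column x_1, so x_1 enters.
Ratio test on column x_1 — row 1: entry 0 ≤ 0; row 2: 8/3 = 8/3. Minimum is 8/3 at row 2 (s2 leaves); pivot element 3.
Divide row 2 by 3; eliminate column x_1 from the other rows.
After both pivots, the entry at the z-row, column x_2 is 3.

3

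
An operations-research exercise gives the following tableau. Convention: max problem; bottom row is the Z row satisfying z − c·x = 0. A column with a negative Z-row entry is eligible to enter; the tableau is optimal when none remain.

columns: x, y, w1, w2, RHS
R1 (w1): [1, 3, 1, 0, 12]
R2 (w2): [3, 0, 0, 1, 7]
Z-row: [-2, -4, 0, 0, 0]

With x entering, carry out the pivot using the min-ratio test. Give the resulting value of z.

Ratio test on column x — row 1: 12/1 = 12; row 2: 7/3 = 7/3. Minimum is 7/3 at row 2 (w2 leaves); pivot element 3.
Pivot on row 2; the Z-row RHS becomes 0 − (-2)·(7/3) = 14/3.

14/3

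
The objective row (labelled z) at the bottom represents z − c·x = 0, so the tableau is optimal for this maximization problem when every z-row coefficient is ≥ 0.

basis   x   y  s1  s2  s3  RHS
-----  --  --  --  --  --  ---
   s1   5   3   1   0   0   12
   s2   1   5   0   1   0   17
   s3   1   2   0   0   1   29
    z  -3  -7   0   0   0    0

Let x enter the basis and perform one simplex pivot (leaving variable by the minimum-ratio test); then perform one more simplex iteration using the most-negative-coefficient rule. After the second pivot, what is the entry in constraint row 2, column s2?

5/22

Ratio test on column x — row 1: 12/5 = 12/5; row 2: 17/1 = 17; row 3: 29/1 = 29. Minimum is 12/5 at row 1 (s1 leaves); pivot element 5.
Divide row 1 by 5; eliminate column x from the other rows.
Second iteration: most negative z-row entry is -26/5 in column y, so y enters.
Ratio test on column y — row 1: (12/5)/(3/5) = 4; row 2: (73/5)/(22/5) = 73/22; row 3: (133/5)/(7/5) = 19. Minimum is 73/22 at row 2 (s2 leaves); pivot element 22/5.
Divide row 2 by 22/5; eliminate column y from the other rows.
After both pivots, the entry at constraint row 2, column s2 is 5/22.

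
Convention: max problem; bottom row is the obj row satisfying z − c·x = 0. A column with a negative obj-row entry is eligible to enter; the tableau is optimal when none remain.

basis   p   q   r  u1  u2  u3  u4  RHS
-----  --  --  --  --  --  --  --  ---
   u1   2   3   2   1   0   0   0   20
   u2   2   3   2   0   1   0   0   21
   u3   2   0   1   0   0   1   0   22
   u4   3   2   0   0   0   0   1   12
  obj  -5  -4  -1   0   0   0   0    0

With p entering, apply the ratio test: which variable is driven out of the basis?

Column p entries and ratios — u1: 20/2 = 10; u2: 21/2 = 21/2; u3: 22/2 = 11; u4: 12/3 = 4.
Smallest ratio is 4 in the row of u4, so u4 leaves.

u4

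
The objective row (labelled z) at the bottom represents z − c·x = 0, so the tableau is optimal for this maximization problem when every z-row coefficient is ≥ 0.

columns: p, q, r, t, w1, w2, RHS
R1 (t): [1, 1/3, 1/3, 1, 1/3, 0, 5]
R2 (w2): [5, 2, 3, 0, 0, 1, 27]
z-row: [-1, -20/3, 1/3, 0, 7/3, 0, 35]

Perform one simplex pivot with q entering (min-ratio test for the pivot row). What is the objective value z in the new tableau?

Ratio test on column q — row 1: 5/(1/3) = 15; row 2: 27/2 = 27/2. Minimum is 27/2 at row 2 (w2 leaves); pivot element 2.
Pivot on row 2; the z-row RHS becomes 35 − (-20/3)·(27/2) = 125.

125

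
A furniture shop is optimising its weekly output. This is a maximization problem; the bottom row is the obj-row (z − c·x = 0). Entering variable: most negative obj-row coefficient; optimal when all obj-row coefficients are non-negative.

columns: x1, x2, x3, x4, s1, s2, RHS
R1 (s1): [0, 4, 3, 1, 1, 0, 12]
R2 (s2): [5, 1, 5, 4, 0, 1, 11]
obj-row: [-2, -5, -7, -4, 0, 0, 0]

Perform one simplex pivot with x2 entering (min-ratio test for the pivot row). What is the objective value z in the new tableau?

Ratio test on column x2 — row 1: 12/4 = 3; row 2: 11/1 = 11. Minimum is 3 at row 1 (s1 leaves); pivot element 4.
Pivot on row 1; the obj-row RHS becomes 0 − (-5)·3 = 15.

15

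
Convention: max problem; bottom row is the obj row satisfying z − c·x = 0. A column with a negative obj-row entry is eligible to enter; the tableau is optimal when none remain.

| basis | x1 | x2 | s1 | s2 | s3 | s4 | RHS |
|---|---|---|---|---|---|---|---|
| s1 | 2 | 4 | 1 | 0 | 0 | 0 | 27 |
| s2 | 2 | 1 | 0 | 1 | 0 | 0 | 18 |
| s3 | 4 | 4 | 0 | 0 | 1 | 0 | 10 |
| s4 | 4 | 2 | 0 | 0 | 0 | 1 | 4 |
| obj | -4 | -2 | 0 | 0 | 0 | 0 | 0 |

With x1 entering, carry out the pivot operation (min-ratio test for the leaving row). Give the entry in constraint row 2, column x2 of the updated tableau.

Ratio test on column x1 — row 1: 27/2 = 27/2; row 2: 18/2 = 9; row 3: 10/4 = 5/2; row 4: 4/4 = 1. Minimum is 1 at row 4 (s4 leaves); pivot element 4.
Divide row 4 by 4; eliminate column x1 from the other rows.
Row 2 update in column x2: 1 − 2·(1/2) = 0.

0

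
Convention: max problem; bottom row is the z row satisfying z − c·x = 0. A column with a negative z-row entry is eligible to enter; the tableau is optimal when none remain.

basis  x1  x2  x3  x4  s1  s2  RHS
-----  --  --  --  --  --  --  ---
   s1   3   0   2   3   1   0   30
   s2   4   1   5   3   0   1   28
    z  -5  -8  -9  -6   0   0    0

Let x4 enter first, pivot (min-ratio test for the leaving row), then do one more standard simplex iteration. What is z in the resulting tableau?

Ratio test on column x4 — row 1: 30/3 = 10; row 2: 28/3 = 28/3. Minimum is 28/3 at row 2 (s2 leaves); pivot element 3.
Pivot on row 2; the z-row RHS becomes 0 − (-6)·(28/3) = 56.
Next entering variable (most negative z-row entry -6): x2.
Ratio test on column x2 — row 1: entry -1 ≤ 0; row 2: (28/3)/(1/3) = 28. Minimum is 28 at row 2 (x4 leaves); pivot element 1/3.
After the second pivot the z-row RHS is 56 − (-6)·28 = 224.

224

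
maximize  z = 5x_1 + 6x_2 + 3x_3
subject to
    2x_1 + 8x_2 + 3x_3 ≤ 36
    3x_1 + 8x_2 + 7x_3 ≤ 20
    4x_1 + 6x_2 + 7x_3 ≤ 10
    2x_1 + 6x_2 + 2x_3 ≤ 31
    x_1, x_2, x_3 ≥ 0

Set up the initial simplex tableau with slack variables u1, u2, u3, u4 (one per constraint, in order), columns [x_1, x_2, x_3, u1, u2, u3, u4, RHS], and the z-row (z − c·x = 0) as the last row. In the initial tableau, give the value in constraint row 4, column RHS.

31

The RHS of constraint 4 is b_4 = 31.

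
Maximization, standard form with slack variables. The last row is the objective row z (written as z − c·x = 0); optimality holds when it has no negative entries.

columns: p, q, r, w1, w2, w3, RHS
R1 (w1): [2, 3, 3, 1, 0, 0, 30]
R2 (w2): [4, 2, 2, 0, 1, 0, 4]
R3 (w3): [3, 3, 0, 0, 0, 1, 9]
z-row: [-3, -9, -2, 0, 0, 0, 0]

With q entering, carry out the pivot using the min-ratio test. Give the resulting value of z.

Ratio test on column q — row 1: 30/3 = 10; row 2: 4/2 = 2; row 3: 9/3 = 3. Minimum is 2 at row 2 (w2 leaves); pivot element 2.
Pivot on row 2; the z-row RHS becomes 0 − (-9)·2 = 18.

18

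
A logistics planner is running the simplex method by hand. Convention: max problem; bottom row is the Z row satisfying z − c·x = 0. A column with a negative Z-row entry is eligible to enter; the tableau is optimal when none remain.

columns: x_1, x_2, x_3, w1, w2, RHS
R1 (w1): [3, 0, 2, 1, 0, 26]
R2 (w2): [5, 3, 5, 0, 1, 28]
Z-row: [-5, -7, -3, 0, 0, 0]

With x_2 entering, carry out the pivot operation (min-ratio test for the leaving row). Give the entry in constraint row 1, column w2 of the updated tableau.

Ratio test on column x_2 — row 1: entry 0 ≤ 0; row 2: 28/3 = 28/3. Minimum is 28/3 at row 2 (w2 leaves); pivot element 3.
Divide row 2 by 3; eliminate column x_2 from the other rows.
Row 1 update in column w2: 0 − 0·(1/3) = 0.

0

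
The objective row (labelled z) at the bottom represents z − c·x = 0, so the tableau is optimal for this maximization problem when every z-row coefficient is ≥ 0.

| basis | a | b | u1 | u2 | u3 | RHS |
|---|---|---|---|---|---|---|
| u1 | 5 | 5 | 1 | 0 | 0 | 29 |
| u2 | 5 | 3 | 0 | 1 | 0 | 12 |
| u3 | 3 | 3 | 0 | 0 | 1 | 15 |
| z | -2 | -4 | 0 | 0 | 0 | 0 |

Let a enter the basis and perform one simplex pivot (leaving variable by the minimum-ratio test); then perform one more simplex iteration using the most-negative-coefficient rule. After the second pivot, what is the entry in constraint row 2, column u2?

Ratio test on column a — row 1: 29/5 = 29/5; row 2: 12/5 = 12/5; row 3: 15/3 = 5. Minimum is 12/5 at row 2 (u2 leaves); pivot element 5.
Divide row 2 by 5; eliminate column a from the other rows.
Second iteration: most negative z-row entry is -14/5 in column b, so b enters.
Ratio test on column b — row 1: 17/2 = 17/2; row 2: (12/5)/(3/5) = 4; row 3: (39/5)/(6/5) = 13/2. Minimum is 4 at row 2 (a leaves); pivot element 3/5.
Divide row 2 by 3/5; eliminate column b from the other rows.
After both pivots, the entry at constraint row 2, column u2 is 1/3.

1/3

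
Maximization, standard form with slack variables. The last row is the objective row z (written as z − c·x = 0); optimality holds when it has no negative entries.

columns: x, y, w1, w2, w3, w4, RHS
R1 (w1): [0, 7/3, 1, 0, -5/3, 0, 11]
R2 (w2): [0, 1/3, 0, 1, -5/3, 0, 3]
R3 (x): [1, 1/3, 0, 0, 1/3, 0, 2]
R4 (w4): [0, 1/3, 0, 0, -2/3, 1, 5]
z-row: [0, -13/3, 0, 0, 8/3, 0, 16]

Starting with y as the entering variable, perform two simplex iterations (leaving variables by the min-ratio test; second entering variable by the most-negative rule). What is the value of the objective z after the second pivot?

Ratio test on column y — row 1: 11/(7/3) = 33/7; row 2: 3/(1/3) = 9; row 3: 2/(1/3) = 6; row 4: 5/(1/3) = 15. Minimum is 33/7 at row 1 (w1 leaves); pivot element 7/3.
Pivot on row 1; the z-row RHS becomes 16 − (-13/3)·(33/7) = 255/7.
Next entering variable (most negative z-row entry -3/7): w3.
Ratio test on column w3 — row 1: entry -5/7 ≤ 0; row 2: entry -10/7 ≤ 0; row 3: (3/7)/(4/7) = 3/4; row 4: entry -3/7 ≤ 0. Minimum is 3/4 at row 3 (x leaves); pivot element 4/7.
After the second pivot the z-row RHS is 255/7 − (-3/7)·(3/4) = 147/4.

147/4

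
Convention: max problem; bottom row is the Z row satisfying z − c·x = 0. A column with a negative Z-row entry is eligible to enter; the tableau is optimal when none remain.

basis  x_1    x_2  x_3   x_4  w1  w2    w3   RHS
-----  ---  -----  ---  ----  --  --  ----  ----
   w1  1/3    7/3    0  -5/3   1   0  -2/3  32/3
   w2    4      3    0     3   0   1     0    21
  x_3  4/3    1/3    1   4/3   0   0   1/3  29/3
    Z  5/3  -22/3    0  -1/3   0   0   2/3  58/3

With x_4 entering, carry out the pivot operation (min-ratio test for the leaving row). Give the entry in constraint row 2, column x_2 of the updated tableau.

1

Ratio test on column x_4 — row 1: entry -5/3 ≤ 0; row 2: 21/3 = 7; row 3: (29/3)/(4/3) = 29/4. Minimum is 7 at row 2 (w2 leaves); pivot element 3.
Divide row 2 by 3; eliminate column x_4 from the other rows.
In the new row 2, the x_2 entry is the old entry divided by the pivot: 3/3 = 1.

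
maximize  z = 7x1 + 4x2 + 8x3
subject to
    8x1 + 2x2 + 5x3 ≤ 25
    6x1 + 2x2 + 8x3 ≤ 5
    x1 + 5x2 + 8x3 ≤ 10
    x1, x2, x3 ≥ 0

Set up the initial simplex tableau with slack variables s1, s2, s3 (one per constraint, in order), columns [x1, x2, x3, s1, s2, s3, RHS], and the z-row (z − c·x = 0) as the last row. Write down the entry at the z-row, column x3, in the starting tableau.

-8

The z-row carries the negated objective coefficients: the x3 entry is -8.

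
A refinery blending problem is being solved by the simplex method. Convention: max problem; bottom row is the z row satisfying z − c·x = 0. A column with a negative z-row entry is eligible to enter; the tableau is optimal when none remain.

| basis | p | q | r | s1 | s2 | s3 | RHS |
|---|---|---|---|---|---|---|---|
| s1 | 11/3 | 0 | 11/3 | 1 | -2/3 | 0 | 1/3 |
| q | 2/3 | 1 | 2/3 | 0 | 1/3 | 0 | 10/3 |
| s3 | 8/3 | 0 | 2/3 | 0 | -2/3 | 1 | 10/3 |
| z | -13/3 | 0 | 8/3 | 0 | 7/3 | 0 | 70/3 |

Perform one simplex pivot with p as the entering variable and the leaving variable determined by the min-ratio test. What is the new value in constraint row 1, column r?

1

Ratio test on column p — row 1: (1/3)/(11/3) = 1/11; row 2: (10/3)/(2/3) = 5; row 3: (10/3)/(8/3) = 5/4. Minimum is 1/11 at row 1 (s1 leaves); pivot element 11/3.
Divide row 1 by 11/3; eliminate column p from the other rows.
In the new row 1, the r entry is the old entry divided by the pivot: (11/3)/(11/3) = 1.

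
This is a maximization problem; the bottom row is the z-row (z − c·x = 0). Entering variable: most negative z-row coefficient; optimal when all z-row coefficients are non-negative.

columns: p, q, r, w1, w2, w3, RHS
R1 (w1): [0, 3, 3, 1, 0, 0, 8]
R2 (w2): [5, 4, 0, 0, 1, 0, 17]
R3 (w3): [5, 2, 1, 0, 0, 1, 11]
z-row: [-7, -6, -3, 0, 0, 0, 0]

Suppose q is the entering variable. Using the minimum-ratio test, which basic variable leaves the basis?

Column q entries and ratios — w1: 8/3 = 8/3; w2: 17/4 = 17/4; w3: 11/2 = 11/2.
Smallest ratio is 8/3 in the row of w1, so w1 leaves.

w1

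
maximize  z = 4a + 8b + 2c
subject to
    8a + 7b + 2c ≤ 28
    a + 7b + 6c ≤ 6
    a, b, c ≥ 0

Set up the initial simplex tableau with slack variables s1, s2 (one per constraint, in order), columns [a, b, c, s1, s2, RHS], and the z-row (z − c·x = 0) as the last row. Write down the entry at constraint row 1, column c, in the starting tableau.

2

Constraint 1 has coefficient 2 on c.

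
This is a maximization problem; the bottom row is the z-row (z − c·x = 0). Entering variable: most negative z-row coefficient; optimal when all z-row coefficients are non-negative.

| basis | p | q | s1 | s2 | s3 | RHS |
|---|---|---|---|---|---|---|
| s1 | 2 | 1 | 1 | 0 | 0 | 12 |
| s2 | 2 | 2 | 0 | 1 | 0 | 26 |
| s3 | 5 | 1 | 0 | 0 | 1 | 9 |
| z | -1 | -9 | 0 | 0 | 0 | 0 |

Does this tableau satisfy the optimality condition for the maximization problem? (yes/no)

no

The z-row has a negative entry -9 in column q, so it is not optimal.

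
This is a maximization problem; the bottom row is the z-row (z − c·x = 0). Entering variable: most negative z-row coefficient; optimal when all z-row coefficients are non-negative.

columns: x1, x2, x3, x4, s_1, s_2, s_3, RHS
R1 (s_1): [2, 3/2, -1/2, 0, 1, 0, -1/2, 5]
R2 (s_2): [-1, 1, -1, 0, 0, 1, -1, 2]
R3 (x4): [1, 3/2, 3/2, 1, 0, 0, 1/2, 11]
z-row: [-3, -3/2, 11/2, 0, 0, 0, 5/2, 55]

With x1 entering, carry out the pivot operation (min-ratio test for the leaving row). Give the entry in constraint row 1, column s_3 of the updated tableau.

Ratio test on column x1 — row 1: 5/2 = 5/2; row 2: entry -1 ≤ 0; row 3: 11/1 = 11. Minimum is 5/2 at row 1 (s_1 leaves); pivot element 2.
Divide row 1 by 2; eliminate column x1 from the other rows.
In the new row 1, the s_3 entry is the old entry divided by the pivot: (-1/2)/2 = -1/4.

-1/4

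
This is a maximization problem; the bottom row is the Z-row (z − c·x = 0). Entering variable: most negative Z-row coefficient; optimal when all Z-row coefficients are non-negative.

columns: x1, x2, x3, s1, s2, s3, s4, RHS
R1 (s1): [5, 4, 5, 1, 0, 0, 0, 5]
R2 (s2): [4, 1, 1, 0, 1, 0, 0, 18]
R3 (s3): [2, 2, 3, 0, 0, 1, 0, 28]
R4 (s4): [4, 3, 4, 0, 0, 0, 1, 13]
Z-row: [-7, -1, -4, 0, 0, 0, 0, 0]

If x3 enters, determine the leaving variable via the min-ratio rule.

Column x3 entries and ratios — s1: 5/5 = 1; s2: 18/1 = 18; s3: 28/3 = 28/3; s4: 13/4 = 13/4.
Smallest ratio is 1 in the row of s1, so s1 leaves.

s1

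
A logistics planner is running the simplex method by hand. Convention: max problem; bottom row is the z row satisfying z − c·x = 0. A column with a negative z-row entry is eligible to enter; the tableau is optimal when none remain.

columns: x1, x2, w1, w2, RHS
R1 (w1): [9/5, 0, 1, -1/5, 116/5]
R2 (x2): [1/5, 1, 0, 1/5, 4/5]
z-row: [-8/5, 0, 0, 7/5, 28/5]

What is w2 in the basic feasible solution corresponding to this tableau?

w2 is not in the basis, so in the current basic feasible solution w2 = 0.

0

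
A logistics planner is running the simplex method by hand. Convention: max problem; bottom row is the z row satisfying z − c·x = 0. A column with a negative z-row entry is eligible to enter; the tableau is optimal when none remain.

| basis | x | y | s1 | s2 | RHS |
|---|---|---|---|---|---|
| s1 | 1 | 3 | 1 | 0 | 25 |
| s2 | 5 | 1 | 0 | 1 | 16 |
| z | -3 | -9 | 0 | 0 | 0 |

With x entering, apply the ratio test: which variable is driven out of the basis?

s2

Column x entries and ratios — s1: 25/1 = 25; s2: 16/5 = 16/5.
Smallest ratio is 16/5 in the row of s2, so s2 leaves.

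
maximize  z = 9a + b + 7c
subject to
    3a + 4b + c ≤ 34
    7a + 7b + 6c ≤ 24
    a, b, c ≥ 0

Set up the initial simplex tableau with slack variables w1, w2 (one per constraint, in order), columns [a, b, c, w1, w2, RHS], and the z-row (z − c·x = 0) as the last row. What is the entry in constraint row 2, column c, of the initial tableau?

Constraint 2 has coefficient 6 on c.

6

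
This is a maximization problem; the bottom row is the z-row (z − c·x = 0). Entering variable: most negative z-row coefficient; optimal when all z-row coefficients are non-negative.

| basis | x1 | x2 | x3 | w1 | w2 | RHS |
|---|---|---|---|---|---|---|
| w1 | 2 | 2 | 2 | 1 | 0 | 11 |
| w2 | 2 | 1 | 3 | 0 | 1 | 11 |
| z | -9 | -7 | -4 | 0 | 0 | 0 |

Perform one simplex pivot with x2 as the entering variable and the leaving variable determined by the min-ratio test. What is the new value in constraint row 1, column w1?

1/2

Ratio test on column x2 — row 1: 11/2 = 11/2; row 2: 11/1 = 11. Minimum is 11/2 at row 1 (w1 leaves); pivot element 2.
Divide row 1 by 2; eliminate column x2 from the other rows.
In the new row 1, the w1 entry is the old entry divided by the pivot: 1/2 = 1/2.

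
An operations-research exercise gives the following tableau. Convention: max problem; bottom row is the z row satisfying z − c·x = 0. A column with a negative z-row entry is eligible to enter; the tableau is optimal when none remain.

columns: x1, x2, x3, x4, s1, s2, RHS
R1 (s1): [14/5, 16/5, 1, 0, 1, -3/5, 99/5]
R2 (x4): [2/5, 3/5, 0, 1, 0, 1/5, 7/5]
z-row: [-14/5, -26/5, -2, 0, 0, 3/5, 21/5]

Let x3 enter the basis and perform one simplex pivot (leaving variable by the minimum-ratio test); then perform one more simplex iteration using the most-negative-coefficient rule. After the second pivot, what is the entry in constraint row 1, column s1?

1

Ratio test on column x3 — row 1: (99/5)/1 = 99/5; row 2: entry 0 ≤ 0. Minimum is 99/5 at row 1 (s1 leaves); pivot element 1.
Divide row 1 by 1; eliminate column x3 from the other rows.
Second iteration: most negative z-row entry is -3/5 in column s2, so s2 enters.
Ratio test on column s2 — row 1: entry -3/5 ≤ 0; row 2: (7/5)/(1/5) = 7. Minimum is 7 at row 2 (x4 leaves); pivot element 1/5.
Divide row 2 by 1/5; eliminate column s2 from the other rows.
After both pivots, the entry at constraint row 1, column s1 is 1.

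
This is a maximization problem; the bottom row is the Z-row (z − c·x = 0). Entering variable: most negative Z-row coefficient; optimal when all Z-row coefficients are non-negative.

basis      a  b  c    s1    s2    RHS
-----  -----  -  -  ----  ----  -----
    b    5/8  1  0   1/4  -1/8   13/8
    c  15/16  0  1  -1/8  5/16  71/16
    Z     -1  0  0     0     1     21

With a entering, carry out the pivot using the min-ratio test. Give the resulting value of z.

Ratio test on column a — row 1: (13/8)/(5/8) = 13/5; row 2: (71/16)/(15/16) = 71/15. Minimum is 13/5 at row 1 (b leaves); pivot element 5/8.
Pivot on row 1; the Z-row RHS becomes 21 − (-1)·(13/5) = 118/5.

118/5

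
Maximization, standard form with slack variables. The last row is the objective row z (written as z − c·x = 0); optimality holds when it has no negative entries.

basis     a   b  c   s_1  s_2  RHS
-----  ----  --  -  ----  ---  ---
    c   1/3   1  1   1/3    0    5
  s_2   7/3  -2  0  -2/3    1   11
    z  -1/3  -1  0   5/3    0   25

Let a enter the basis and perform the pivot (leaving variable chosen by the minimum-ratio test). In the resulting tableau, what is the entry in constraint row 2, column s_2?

3/7

Ratio test on column a — row 1: 5/(1/3) = 15; row 2: 11/(7/3) = 33/7. Minimum is 33/7 at row 2 (s_2 leaves); pivot element 7/3.
Divide row 2 by 7/3; eliminate column a from the other rows.
In the new row 2, the s_2 entry is the old entry divided by the pivot: 1/(7/3) = 3/7.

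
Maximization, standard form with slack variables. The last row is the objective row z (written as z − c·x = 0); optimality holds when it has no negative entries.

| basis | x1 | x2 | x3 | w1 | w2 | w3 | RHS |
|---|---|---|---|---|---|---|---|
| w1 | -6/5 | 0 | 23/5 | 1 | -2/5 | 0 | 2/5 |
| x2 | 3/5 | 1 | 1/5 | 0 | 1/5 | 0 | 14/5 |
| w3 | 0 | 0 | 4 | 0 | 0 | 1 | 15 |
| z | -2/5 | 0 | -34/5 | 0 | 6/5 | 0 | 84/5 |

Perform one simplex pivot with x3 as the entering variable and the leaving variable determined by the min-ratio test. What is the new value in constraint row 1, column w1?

5/23

Ratio test on column x3 — row 1: (2/5)/(23/5) = 2/23; row 2: (14/5)/(1/5) = 14; row 3: 15/4 = 15/4. Minimum is 2/23 at row 1 (w1 leaves); pivot element 23/5.
Divide row 1 by 23/5; eliminate column x3 from the other rows.
In the new row 1, the w1 entry is the old entry divided by the pivot: 1/(23/5) = 5/23.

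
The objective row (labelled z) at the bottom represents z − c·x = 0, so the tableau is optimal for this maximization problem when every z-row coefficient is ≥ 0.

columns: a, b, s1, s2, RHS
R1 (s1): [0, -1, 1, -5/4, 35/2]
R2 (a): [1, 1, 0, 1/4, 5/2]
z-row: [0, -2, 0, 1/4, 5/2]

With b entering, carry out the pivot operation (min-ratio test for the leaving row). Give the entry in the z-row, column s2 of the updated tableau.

Ratio test on column b — row 1: entry -1 ≤ 0; row 2: (5/2)/1 = 5/2. Minimum is 5/2 at row 2 (a leaves); pivot element 1.
Divide row 2 by 1; eliminate column b from the other rows.
z-row update in column s2: 1/4 − (-2)·(1/4) = 3/4.

3/4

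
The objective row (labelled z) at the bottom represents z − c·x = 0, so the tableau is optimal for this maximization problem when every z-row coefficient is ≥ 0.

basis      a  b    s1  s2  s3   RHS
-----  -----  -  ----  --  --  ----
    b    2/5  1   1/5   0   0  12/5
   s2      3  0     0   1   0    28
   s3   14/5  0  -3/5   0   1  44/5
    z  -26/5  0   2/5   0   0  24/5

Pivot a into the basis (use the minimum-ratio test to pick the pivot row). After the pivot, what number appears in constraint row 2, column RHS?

130/7

Ratio test on column a — row 1: (12/5)/(2/5) = 6; row 2: 28/3 = 28/3; row 3: (44/5)/(14/5) = 22/7. Minimum is 22/7 at row 3 (s3 leaves); pivot element 14/5.
Divide row 3 by 14/5; eliminate column a from the other rows.
Row 2 update in column RHS: 28 − 3·(22/7) = 130/7.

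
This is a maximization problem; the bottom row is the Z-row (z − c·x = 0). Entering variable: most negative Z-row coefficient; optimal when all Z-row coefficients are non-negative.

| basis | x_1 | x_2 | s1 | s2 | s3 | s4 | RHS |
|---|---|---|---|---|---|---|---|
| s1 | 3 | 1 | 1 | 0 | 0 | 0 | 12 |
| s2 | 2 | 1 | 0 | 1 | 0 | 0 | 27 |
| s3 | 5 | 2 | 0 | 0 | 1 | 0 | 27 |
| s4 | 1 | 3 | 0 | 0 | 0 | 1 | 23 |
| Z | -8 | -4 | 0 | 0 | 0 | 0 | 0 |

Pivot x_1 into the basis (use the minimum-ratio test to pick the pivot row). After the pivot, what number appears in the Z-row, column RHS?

Ratio test on column x_1 — row 1: 12/3 = 4; row 2: 27/2 = 27/2; row 3: 27/5 = 27/5; row 4: 23/1 = 23. Minimum is 4 at row 1 (s1 leaves); pivot element 3.
Divide row 1 by 3; eliminate column x_1 from the other rows.
Z-row update in column RHS: 0 − (-8)·4 = 32.

32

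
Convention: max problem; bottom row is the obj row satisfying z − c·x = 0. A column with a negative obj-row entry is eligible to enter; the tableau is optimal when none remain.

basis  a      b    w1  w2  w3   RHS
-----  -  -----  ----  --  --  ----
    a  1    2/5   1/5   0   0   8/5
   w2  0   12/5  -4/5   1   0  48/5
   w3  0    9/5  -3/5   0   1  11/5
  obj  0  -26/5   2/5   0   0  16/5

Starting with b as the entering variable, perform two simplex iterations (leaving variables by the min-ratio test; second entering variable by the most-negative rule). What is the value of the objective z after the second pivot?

Ratio test on column b — row 1: (8/5)/(2/5) = 4; row 2: (48/5)/(12/5) = 4; row 3: (11/5)/(9/5) = 11/9. Minimum is 11/9 at row 3 (w3 leaves); pivot element 9/5.
Pivot on row 3; the obj-row RHS becomes 16/5 − (-26/5)·(11/9) = 86/9.
Next entering variable (most negative obj-row entry -4/3): w1.
Ratio test on column w1 — row 1: (10/9)/(1/3) = 10/3; row 2: entry 0 ≤ 0; row 3: entry -1/3 ≤ 0. Minimum is 10/3 at row 1 (a leaves); pivot element 1/3.
After the second pivot the obj-row RHS is 86/9 − (-4/3)·(10/3) = 14.

14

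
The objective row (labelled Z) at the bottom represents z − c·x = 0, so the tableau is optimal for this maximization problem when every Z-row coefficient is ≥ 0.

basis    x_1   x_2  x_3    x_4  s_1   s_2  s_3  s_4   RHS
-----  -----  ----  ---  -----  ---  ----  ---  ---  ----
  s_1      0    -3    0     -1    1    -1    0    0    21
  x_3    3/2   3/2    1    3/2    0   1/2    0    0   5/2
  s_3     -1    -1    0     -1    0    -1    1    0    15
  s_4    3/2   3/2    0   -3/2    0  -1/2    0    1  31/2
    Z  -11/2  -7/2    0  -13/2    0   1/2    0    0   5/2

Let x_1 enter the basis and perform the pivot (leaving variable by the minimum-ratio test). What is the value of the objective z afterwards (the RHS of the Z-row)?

Ratio test on column x_1 — row 1: entry 0 ≤ 0; row 2: (5/2)/(3/2) = 5/3; row 3: entry -1 ≤ 0; row 4: (31/2)/(3/2) = 31/3. Minimum is 5/3 at row 2 (x_3 leaves); pivot element 3/2.
Pivot on row 2; the Z-row RHS becomes 5/2 − (-11/2)·(5/3) = 35/3.

35/3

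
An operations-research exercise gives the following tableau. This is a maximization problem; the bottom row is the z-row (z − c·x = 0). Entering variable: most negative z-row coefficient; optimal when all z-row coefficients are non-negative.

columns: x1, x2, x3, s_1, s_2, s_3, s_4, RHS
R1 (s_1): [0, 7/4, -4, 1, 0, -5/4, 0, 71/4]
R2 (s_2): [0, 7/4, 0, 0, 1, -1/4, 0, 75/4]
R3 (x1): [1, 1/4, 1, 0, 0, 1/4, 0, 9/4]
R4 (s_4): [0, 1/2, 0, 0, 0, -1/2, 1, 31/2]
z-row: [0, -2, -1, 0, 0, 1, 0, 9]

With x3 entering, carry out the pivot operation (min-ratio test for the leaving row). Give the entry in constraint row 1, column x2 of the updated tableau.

Ratio test on column x3 — row 1: entry -4 ≤ 0; row 2: entry 0 ≤ 0; row 3: (9/4)/1 = 9/4; row 4: entry 0 ≤ 0. Minimum is 9/4 at row 3 (x1 leaves); pivot element 1.
Divide row 3 by 1; eliminate column x3 from the other rows.
Row 1 update in column x2: 7/4 − (-4)·(1/4) = 11/4.

11/4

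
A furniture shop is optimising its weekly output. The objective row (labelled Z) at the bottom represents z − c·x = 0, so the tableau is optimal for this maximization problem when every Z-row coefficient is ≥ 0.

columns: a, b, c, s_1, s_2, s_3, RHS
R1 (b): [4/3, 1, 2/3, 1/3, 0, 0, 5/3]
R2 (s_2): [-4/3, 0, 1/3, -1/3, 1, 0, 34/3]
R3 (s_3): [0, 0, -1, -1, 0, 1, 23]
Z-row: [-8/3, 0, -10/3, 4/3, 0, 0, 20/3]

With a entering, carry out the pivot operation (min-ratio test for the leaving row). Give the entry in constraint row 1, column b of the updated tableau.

Ratio test on column a — row 1: (5/3)/(4/3) = 5/4; row 2: entry -4/3 ≤ 0; row 3: entry 0 ≤ 0. Minimum is 5/4 at row 1 (b leaves); pivot element 4/3.
Divide row 1 by 4/3; eliminate column a from the other rows.
In the new row 1, the b entry is the old entry divided by the pivot: 1/(4/3) = 3/4.

3/4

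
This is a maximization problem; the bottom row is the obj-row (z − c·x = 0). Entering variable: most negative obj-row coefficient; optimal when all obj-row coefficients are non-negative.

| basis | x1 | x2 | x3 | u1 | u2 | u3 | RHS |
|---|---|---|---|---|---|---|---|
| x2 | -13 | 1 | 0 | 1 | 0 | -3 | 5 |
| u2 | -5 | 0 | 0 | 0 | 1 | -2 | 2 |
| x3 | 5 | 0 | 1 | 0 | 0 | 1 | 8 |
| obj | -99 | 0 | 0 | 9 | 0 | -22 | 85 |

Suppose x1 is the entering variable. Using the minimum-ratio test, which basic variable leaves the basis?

x3

Column x1 entries and ratios — x2: -13 ≤ 0, skip; u2: -5 ≤ 0, skip; x3: 8/5 = 8/5.
Smallest ratio is 8/5 in the row of x3, so x3 leaves.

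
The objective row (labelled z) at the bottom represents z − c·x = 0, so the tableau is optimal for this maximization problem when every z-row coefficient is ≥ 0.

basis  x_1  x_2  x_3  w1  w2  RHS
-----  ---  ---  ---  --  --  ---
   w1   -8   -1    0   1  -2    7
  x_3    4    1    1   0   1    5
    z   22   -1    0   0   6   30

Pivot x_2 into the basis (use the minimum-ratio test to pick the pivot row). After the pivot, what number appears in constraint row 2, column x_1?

Ratio test on column x_2 — row 1: entry -1 ≤ 0; row 2: 5/1 = 5. Minimum is 5 at row 2 (x_3 leaves); pivot element 1.
Divide row 2 by 1; eliminate column x_2 from the other rows.
In the new row 2, the x_1 entry is the old entry divided by the pivot: 4/1 = 4.

4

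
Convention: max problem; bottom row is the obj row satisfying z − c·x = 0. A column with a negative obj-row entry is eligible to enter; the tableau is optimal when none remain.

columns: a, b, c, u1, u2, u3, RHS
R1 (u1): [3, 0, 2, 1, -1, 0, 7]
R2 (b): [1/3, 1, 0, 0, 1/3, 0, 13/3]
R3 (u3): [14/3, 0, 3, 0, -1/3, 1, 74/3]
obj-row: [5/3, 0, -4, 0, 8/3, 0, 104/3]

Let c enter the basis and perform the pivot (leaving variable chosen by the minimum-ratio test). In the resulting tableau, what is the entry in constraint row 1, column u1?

Ratio test on column c — row 1: 7/2 = 7/2; row 2: entry 0 ≤ 0; row 3: (74/3)/3 = 74/9. Minimum is 7/2 at row 1 (u1 leaves); pivot element 2.
Divide row 1 by 2; eliminate column c from the other rows.
In the new row 1, the u1 entry is the old entry divided by the pivot: 1/2 = 1/2.

1/2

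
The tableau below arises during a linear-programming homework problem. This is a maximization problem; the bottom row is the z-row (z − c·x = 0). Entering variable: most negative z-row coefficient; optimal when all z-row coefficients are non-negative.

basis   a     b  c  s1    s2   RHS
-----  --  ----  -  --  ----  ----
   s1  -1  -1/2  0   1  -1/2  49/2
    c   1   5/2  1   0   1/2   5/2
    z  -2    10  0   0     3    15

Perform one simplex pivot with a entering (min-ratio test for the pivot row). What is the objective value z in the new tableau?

Ratio test on column a — row 1: entry -1 ≤ 0; row 2: (5/2)/1 = 5/2. Minimum is 5/2 at row 2 (c leaves); pivot element 1.
Pivot on row 2; the z-row RHS becomes 15 − (-2)·(5/2) = 20.

20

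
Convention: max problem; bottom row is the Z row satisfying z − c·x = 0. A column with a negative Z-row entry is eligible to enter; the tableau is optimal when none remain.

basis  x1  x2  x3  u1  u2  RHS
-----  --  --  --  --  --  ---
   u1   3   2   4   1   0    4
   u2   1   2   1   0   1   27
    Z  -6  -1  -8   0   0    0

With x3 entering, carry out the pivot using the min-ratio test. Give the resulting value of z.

Ratio test on column x3 — row 1: 4/4 = 1; row 2: 27/1 = 27. Minimum is 1 at row 1 (u1 leaves); pivot element 4.
Pivot on row 1; the Z-row RHS becomes 0 − (-8)·1 = 8.

8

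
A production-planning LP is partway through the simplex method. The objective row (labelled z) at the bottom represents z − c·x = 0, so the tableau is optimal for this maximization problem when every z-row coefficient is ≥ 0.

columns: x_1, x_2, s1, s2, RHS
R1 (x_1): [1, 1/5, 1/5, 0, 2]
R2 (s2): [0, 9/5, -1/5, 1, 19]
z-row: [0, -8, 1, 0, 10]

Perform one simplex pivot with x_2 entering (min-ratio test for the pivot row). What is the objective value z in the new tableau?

Ratio test on column x_2 — row 1: 2/(1/5) = 10; row 2: 19/(9/5) = 95/9. Minimum is 10 at row 1 (x_1 leaves); pivot element 1/5.
Pivot on row 1; the z-row RHS becomes 10 − (-8)·10 = 90.

90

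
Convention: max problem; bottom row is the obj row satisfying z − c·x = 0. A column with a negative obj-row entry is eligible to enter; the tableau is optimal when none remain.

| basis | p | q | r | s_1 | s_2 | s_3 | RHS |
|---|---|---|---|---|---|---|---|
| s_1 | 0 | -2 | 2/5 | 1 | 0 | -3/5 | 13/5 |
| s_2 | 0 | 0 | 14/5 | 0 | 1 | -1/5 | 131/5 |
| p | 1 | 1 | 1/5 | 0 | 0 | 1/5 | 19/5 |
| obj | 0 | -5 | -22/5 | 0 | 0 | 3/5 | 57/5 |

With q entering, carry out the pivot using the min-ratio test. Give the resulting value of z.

152/5

Ratio test on column q — row 1: entry -2 ≤ 0; row 2: entry 0 ≤ 0; row 3: (19/5)/1 = 19/5. Minimum is 19/5 at row 3 (p leaves); pivot element 1.
Pivot on row 3; the obj-row RHS becomes 57/5 − (-5)·(19/5) = 152/5.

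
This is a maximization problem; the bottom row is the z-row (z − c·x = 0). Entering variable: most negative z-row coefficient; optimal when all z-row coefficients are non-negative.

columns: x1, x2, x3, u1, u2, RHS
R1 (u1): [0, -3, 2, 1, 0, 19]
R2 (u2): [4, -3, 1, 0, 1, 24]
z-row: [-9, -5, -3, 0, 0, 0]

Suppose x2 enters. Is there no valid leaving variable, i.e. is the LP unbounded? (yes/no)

yes

Every constraint-row entry in column x2 is ≤ 0, so increasing x2 is unbounded.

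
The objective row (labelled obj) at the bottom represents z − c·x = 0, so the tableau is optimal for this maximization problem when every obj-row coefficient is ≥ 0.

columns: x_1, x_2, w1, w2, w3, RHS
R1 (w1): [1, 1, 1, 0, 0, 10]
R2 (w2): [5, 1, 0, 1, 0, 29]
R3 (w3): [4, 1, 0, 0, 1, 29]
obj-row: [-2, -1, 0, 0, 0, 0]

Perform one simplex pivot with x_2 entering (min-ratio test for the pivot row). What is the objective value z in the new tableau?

Ratio test on column x_2 — row 1: 10/1 = 10; row 2: 29/1 = 29; row 3: 29/1 = 29. Minimum is 10 at row 1 (w1 leaves); pivot element 1.
Pivot on row 1; the obj-row RHS becomes 0 − (-1)·10 = 10.

10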